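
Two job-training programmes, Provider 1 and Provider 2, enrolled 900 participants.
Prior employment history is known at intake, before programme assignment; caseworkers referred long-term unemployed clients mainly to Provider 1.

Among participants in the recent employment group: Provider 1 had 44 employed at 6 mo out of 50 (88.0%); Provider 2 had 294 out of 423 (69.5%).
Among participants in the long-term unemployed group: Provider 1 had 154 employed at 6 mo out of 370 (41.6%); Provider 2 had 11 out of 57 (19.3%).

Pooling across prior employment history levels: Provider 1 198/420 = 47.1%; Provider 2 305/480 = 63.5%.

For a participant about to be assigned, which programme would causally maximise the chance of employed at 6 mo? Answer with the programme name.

The stratified and pooled comparisons disagree (Provider 1 wins within each prior employment history; Provider 2 wins overall), so the answer turns on the causal role of prior employment history.
Since prior employment history is a pre-existing factor (not a product of the programme) and it affects the outcome on its own, it is a confounder. The stratified rates, not the pooled rate, identify the causal effect.
Within each level — recent employment: 88.0% vs 69.5%; long-term unemployed: 41.6% vs 19.3% — Provider 1 is higher every time.

Provider 1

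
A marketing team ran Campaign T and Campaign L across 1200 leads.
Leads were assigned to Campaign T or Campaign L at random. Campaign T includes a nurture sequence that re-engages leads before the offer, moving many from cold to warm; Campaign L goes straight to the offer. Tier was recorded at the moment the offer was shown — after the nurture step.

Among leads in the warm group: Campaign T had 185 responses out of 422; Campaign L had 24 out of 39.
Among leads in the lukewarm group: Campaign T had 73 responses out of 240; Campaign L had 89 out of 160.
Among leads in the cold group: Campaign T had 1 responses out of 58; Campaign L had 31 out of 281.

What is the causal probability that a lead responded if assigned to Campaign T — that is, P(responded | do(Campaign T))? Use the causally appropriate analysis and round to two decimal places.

0.36

Within every engagement tier level Campaign L has the higher rate, yet pooled Campaign T does — Simpson's reversal.
Engagement tier is recorded after the campaign and is itself shifted by it — it sits on the causal path from campaign to outcome. Conditioning on a mediator would strip out part of the effect we want; the pooled comparison gives the total causal effect.
So P(outcome | do(Campaign T)) is just the pooled rate for Campaign T: 259/720 = 0.360.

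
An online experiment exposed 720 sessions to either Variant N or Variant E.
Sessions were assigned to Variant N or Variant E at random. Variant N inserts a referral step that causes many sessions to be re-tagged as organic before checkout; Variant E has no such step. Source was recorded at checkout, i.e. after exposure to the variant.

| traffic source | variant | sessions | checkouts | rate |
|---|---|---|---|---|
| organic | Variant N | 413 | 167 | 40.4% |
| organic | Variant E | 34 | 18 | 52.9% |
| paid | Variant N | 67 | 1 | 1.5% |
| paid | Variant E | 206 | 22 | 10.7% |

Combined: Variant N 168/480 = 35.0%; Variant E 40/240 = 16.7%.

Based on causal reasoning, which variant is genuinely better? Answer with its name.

Variant N

The stratified and pooled comparisons disagree (Variant E wins within each traffic source; Variant N wins overall), so the answer turns on the causal role of traffic source.
Stratifying would compare variants among sessions the variants themselves sorted into traffic source groups — a form of selection on an intermediate. The unconditioned pooled rates give the total causal effect.
Pooled: Variant N 35.0% vs Variant E 16.7%; Variant N is higher overall.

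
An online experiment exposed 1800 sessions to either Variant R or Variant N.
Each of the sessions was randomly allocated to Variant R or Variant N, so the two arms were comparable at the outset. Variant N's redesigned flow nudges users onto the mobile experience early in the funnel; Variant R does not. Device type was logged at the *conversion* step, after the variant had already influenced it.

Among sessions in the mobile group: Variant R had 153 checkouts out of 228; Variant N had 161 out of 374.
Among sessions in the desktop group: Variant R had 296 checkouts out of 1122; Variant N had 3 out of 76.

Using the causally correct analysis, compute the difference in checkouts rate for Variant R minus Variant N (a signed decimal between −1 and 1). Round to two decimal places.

-0.03

Device type is recorded after the variant and is itself shifted by it — it sits on the causal path from variant to outcome. Conditioning on a mediator would strip out part of the effect we want; the pooled comparison gives the total causal effect.
The causal difference is the pooled difference: 0.333 − 0.364 = -0.032.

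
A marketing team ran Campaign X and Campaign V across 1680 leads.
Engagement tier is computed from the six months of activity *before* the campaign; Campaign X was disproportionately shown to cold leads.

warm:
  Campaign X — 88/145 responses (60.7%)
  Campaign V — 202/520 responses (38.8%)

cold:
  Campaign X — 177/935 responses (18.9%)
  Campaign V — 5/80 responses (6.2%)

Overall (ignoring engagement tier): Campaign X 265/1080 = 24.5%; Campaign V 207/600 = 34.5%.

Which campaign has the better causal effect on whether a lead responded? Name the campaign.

Campaign X

The stratified and pooled comparisons disagree (Campaign X wins within each engagement tier; Campaign V wins overall), so the answer turns on the causal role of engagement tier.
Since engagement tier is a pre-existing factor (not a product of the campaign) and it affects the outcome on its own, it is a confounder. The stratified rates, not the pooled rate, identify the causal effect.
Within each level — warm: 60.7% vs 38.8%; cold: 18.9% vs 6.2% — Campaign X is higher every time.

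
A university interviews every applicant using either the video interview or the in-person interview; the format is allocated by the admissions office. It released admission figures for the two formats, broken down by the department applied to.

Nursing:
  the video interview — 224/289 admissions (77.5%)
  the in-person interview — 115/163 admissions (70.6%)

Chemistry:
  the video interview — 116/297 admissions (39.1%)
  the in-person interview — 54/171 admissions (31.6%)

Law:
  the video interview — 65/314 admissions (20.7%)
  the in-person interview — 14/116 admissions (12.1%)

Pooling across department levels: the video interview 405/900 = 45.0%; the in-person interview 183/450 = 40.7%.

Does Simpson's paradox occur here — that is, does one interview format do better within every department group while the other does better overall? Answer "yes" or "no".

Within each department level (Nursing 77.5% vs 70.6%; Chemistry 39.1% vs 31.6%; Law 20.7% vs 12.1%), the video interview has the higher rate every time. Pooled: 45.0% vs 40.7% — the video interview has the higher rate overall. They agree.

no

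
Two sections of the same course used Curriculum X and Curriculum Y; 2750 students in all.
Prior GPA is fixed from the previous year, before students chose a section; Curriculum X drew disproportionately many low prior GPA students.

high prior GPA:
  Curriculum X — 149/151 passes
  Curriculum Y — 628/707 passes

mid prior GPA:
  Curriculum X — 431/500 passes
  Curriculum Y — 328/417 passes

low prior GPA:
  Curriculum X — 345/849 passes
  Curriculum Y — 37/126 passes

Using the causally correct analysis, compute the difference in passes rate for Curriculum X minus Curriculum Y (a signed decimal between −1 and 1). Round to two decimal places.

+0.10

The stratified and pooled comparisons disagree (Curriculum X wins within each prior GPA band; Curriculum Y wins overall), so the answer turns on the causal role of prior GPA band.
Nothing the teaching method does changes prior GPA band; the imbalance is an allocation artefact. With prior GPA band also predicting the outcome, the pooled figure is confounded, and the within-stratum comparison is the causal one.
Adjusting over the population distribution of prior GPA band: 0.312·(0.987−0.888) + 0.333·(0.862−0.787) + 0.355·(0.406−0.294) = +0.096.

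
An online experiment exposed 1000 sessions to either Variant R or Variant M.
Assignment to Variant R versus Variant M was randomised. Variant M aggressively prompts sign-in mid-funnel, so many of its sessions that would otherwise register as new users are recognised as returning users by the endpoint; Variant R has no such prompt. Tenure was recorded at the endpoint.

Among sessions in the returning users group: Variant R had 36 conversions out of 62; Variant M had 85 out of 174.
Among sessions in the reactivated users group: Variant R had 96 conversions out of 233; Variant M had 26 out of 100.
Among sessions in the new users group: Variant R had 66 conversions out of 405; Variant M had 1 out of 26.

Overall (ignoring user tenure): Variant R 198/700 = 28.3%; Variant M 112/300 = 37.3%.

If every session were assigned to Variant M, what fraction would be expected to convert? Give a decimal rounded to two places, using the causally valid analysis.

User tenure is recorded after the variant and is itself shifted by it — it sits on the causal path from variant to outcome. Conditioning on a mediator would strip out part of the effect we want; the pooled comparison gives the total causal effect.
So P(outcome | do(Variant M)) is just the pooled rate for Variant M: 112/300 = 0.373.

0.37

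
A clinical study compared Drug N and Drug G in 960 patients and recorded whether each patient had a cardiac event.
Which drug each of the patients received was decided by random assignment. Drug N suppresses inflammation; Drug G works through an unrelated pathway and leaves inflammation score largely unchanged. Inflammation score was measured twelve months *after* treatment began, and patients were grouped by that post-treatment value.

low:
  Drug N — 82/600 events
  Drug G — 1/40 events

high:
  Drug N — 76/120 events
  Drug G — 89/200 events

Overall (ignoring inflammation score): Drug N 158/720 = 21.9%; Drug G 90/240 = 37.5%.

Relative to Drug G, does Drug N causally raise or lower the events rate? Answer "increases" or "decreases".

decreases

The inflammation score-specific comparison favours Drug G throughout, but the pooled figures favour Drug N. The question is whether to condition on inflammation score.
The distribution of inflammation score is itself part of what the drug does — it is an intermediate outcome. Holding it fixed would remove that part of the effect; the total effect is the pooled difference.
Pooled: Drug N 21.9% vs Drug G 37.5%; Drug N is lower overall.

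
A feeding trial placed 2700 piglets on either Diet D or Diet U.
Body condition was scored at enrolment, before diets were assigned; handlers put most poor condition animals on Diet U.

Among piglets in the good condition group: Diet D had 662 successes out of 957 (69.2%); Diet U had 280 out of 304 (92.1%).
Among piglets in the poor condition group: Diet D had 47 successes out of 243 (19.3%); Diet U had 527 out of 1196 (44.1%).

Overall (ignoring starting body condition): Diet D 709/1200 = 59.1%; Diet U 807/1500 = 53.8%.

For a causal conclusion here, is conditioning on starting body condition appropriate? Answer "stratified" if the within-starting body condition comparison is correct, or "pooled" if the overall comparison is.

Starting body condition satisfies the back-door criterion: it is not a descendant of the diet, and it blocks the spurious path from diet to outcome. Adjusting for it (i.e., using the within-starting body condition rates) gives the causal effect.
Within each level — good condition: 69.2% vs 92.1%; poor condition: 19.3% vs 44.1% — Diet U is higher every time.

stratified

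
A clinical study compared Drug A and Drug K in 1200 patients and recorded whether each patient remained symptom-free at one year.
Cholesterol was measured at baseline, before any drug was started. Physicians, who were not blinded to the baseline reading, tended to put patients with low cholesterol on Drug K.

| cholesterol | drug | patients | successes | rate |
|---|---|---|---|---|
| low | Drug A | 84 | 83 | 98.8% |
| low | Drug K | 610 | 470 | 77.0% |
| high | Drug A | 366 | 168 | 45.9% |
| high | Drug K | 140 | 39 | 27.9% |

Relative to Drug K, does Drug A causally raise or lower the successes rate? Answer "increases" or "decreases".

increases

The cholesterol-specific comparison favours Drug A throughout, but the pooled figures favour Drug K. The question is whether to condition on cholesterol.
Cholesterol differs across drugs for reasons unrelated to any effect of the drug itself, and it separately predicts the outcome — a classic confounder. We must compare within cholesterol levels.
Within each level — low: 98.8% vs 77.0%; high: 45.9% vs 27.9% — Drug A is higher every time.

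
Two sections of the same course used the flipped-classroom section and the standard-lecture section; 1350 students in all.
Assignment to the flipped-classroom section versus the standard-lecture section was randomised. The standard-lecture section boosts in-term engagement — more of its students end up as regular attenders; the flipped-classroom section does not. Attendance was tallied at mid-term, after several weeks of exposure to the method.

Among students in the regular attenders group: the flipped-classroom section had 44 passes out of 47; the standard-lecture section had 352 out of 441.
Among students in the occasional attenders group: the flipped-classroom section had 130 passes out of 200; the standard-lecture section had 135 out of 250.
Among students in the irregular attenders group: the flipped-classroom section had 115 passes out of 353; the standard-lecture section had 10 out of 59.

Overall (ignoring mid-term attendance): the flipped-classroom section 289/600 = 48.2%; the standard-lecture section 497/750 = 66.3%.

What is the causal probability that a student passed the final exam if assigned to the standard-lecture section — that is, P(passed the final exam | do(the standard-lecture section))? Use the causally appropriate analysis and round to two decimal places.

the flipped-classroom section is higher inside every mid-term attendance stratum but the standard-lecture section is higher in aggregate. Whether to stratify depends on how mid-term attendance relates to the teaching method.
Stratifying would compare teaching methods among students the teaching methods themselves sorted into mid-term attendance groups — a form of selection on an intermediate. The unconditioned pooled rates give the total causal effect.
So P(outcome | do(the standard-lecture section)) is just the pooled rate for the standard-lecture section: 497/750 = 0.663.

0.66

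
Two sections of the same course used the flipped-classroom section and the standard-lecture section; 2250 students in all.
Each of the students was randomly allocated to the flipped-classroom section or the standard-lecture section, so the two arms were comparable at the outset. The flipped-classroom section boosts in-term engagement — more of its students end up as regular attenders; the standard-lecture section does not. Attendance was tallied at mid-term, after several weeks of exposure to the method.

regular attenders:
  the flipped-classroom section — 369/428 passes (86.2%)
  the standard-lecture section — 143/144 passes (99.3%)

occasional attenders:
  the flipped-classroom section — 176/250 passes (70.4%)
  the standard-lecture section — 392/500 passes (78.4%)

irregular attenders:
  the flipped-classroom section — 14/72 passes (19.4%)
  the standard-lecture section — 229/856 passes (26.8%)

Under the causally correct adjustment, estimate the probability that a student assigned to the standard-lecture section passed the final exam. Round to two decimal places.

0.51

Mid-term attendance here is a post-treatment variable shaped by the teaching method; conditioning on it would introduce bias rather than remove it. The overall comparison is the causal one.
So P(outcome | do(the standard-lecture section)) is just the pooled rate for the standard-lecture section: 764/1500 = 0.509.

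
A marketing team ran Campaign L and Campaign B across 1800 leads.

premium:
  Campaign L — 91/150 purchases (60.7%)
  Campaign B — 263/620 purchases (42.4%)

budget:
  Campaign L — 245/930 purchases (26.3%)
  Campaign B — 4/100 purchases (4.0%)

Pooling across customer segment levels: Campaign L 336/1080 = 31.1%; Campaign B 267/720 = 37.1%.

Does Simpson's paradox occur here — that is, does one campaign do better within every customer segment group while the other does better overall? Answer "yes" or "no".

yes

Within each customer segment level (premium 60.7% vs 42.4%; budget 26.3% vs 4.0%), Campaign L has the higher rate every time. Pooled: 31.1% vs 37.1% — Campaign B has the higher rate overall. The two comparisons disagree.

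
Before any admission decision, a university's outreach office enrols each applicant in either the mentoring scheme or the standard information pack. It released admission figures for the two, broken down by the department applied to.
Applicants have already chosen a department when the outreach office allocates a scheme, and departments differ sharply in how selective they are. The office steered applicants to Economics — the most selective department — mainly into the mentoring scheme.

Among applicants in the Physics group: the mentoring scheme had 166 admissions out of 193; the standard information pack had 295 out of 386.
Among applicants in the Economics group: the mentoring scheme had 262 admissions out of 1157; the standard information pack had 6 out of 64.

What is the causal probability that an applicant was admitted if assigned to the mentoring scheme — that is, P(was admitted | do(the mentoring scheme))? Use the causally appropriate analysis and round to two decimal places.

Department satisfies the back-door criterion: it is not a descendant of the outreach scheme, and it blocks the spurious path from outreach scheme to outcome. Adjusting for it (i.e., using the within-department rates) gives the causal effect.
Standardising the mentoring scheme to the population department mix: 0.322·166/193 + 0.678·262/1157 = 0.430.

0.43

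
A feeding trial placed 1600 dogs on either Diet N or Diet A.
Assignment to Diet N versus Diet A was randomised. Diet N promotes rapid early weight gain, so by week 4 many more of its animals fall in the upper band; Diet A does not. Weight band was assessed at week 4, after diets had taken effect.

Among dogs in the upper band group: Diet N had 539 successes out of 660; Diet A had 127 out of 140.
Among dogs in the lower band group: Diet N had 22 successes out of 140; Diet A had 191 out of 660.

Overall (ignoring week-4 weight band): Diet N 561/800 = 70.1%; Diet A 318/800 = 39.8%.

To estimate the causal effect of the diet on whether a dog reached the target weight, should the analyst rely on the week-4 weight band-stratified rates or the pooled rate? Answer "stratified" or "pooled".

pooled

Week-4 weight band is recorded after the diet and is itself shifted by it — it sits on the causal path from diet to outcome. Conditioning on a mediator would strip out part of the effect we want; the pooled comparison gives the total causal effect.
Pooled: Diet N 70.1% vs Diet A 39.8%; Diet N is higher overall.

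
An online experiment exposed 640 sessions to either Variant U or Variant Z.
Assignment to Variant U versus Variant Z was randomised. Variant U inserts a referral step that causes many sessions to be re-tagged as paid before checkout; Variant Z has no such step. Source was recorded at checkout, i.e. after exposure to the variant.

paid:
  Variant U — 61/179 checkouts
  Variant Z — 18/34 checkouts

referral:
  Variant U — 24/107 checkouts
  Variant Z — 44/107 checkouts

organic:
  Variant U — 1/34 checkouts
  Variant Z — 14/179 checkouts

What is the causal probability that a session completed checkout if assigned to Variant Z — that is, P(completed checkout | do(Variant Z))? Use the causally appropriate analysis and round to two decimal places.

The distribution of traffic source is itself part of what the variant does — it is an intermediate outcome. Holding it fixed would remove that part of the effect; the total effect is the pooled difference.
So P(outcome | do(Variant Z)) is just the pooled rate for Variant Z: 76/320 = 0.237.

0.24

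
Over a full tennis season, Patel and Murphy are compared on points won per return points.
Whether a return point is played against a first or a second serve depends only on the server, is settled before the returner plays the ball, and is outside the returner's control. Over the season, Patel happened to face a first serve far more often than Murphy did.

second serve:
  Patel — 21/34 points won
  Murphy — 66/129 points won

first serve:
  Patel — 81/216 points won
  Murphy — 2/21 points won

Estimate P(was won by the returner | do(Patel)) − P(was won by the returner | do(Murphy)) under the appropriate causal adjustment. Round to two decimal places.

+0.21

The stratified and pooled comparisons disagree (Patel wins within each serve type; Murphy wins overall), so the answer turns on the causal role of serve type.
Since serve type is a pre-existing factor (not a product of the player) and it affects the outcome on its own, it is a confounder. The stratified rates, not the pooled rate, identify the causal effect.
Adjusting over the population distribution of serve type: 0.407·(0.618−0.512) + 0.593·(0.375−0.095) = +0.209.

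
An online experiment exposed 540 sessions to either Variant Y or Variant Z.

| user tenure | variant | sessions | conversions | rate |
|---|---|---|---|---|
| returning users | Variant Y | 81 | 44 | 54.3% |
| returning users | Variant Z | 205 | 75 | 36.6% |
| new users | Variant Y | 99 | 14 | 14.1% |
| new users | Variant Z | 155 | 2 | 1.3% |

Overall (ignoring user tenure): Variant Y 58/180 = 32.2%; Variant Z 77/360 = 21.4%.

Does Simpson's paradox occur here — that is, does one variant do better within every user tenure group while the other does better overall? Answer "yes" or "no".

Within each user tenure level (returning users 54.3% vs 36.6%; new users 14.1% vs 1.3%), Variant Y has the higher rate every time. Pooled: 32.2% vs 21.4% — Variant Y has the higher rate overall. They agree.

no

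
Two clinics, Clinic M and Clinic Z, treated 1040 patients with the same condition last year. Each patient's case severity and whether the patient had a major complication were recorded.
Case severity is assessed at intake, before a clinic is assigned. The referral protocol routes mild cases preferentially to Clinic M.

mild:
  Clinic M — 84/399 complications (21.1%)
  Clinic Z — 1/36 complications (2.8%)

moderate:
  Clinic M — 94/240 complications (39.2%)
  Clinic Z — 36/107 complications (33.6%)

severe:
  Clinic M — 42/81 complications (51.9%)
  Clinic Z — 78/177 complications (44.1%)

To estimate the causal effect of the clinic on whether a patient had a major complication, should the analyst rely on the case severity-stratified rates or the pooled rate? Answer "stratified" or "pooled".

Clinic Z is lower inside every case severity stratum but Clinic M is lower in aggregate. Whether to stratify depends on how case severity relates to the clinic.
Since case severity is a pre-existing factor (not a product of the clinic) and it affects the outcome on its own, it is a confounder. The stratified rates, not the pooled rate, identify the causal effect.
Within each level — mild: 21.1% vs 2.8%; moderate: 39.2% vs 33.6%; severe: 51.9% vs 44.1% — Clinic Z is lower every time.

stratified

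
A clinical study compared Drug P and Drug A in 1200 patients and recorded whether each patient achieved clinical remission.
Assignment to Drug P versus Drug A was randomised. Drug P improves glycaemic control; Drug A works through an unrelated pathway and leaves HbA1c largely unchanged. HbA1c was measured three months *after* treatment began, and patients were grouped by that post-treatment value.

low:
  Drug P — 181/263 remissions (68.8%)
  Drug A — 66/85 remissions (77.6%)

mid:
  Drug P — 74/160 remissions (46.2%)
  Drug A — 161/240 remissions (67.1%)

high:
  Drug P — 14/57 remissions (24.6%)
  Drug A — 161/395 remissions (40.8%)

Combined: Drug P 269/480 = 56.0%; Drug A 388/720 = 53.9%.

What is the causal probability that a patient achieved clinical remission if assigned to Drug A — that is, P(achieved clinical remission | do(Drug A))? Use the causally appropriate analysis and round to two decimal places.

0.54

Drug A is higher inside every HbA1c stratum but Drug P is higher in aggregate. Whether to stratify depends on how HbA1c relates to the drug.
HbA1c here is a post-treatment variable shaped by the drug; conditioning on it would introduce bias rather than remove it. The overall comparison is the causal one.
So P(outcome | do(Drug A)) is just the pooled rate for Drug A: 388/720 = 0.539.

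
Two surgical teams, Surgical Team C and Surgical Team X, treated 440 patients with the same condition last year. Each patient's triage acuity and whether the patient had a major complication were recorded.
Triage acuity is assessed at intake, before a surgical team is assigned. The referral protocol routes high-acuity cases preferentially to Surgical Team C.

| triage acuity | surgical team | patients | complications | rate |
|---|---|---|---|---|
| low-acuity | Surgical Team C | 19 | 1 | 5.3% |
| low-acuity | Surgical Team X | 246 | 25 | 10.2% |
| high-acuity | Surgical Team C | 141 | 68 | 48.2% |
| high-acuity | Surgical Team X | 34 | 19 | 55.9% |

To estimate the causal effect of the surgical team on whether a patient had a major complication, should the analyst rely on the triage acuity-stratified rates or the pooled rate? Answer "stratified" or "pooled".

The triage acuity-specific comparison favours Surgical Team C throughout, but the pooled figures favour Surgical Team X. The question is whether to condition on triage acuity.
Since triage acuity is a pre-existing factor (not a product of the surgical team) and it affects the outcome on its own, it is a confounder. The stratified rates, not the pooled rate, identify the causal effect.
Within each level — low-acuity: 5.3% vs 10.2%; high-acuity: 48.2% vs 55.9% — Surgical Team C is lower every time.

stratified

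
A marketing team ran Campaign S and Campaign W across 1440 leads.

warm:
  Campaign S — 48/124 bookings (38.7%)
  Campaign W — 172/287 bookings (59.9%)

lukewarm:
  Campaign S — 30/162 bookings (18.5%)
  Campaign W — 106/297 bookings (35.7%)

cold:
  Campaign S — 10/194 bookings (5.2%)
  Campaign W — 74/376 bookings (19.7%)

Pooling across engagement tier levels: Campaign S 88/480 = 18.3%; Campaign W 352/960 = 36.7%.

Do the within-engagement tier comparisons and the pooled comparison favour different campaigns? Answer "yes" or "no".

Within each engagement tier level (warm 38.7% vs 59.9%; lukewarm 18.5% vs 35.7%; cold 5.2% vs 19.7%), Campaign W has the higher rate every time. Pooled: 18.3% vs 36.7% — Campaign W has the higher rate overall. They agree.

no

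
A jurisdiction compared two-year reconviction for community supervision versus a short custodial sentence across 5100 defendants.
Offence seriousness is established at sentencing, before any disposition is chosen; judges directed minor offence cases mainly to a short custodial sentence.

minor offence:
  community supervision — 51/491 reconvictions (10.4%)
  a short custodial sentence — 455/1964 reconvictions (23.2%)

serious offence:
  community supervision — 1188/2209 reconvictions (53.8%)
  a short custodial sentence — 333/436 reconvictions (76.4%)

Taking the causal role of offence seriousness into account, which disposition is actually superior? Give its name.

Nothing the disposition does changes offence seriousness; the imbalance is an allocation artefact. With offence seriousness also predicting the outcome, the pooled figure is confounded, and the within-stratum comparison is the causal one.
Within each level — minor offence: 10.4% vs 23.2%; serious offence: 53.8% vs 76.4% — community supervision is lower every time.

community supervision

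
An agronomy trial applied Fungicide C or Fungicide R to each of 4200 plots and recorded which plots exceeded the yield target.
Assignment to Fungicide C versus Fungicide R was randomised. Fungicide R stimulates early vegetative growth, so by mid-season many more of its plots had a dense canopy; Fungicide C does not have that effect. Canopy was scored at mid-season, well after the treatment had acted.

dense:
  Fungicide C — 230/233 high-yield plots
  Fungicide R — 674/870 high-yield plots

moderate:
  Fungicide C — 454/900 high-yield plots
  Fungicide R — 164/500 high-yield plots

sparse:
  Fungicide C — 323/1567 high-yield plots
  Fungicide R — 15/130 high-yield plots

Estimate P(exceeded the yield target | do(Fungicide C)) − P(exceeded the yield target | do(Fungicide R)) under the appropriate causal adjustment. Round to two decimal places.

-0.20

Stratifying would compare fungicides among plots the fungicides themselves sorted into mid-season canopy groups — a form of selection on an intermediate. The unconditioned pooled rates give the total causal effect.
The causal difference is the pooled difference: 0.373 − 0.569 = -0.196.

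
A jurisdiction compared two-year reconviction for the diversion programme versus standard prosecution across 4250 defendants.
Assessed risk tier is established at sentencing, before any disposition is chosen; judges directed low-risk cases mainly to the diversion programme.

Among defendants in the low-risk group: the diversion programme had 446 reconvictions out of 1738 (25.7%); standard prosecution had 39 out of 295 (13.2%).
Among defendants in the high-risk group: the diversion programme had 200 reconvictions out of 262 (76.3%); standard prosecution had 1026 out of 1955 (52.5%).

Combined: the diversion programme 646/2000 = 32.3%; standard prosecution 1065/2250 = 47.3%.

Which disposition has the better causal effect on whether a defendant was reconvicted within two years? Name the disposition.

Within every assessed risk tier level standard prosecution has the lower rate, yet pooled the diversion programme does — Simpson's reversal.
The imbalance in assessed risk tier arose from how defendants were allocated, not from anything the disposition did; and assessed risk tier independently affects the outcome. The pooled gap is confounded — condition on assessed risk tier.
Within each level — low-risk: 25.7% vs 13.2%; high-risk: 76.3% vs 52.5% — standard prosecution is lower every time.

standard prosecution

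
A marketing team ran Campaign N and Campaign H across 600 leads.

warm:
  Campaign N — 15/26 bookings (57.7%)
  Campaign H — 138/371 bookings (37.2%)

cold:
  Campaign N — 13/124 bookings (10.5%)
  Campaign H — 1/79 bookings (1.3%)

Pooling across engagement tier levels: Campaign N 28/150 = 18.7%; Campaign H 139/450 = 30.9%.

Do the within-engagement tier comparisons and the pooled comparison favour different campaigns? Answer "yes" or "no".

Within each engagement tier level (warm 57.7% vs 37.2%; cold 10.5% vs 1.3%), Campaign N has the higher rate every time. Pooled: 18.7% vs 30.9% — Campaign H has the higher rate overall. The two comparisons disagree.

yes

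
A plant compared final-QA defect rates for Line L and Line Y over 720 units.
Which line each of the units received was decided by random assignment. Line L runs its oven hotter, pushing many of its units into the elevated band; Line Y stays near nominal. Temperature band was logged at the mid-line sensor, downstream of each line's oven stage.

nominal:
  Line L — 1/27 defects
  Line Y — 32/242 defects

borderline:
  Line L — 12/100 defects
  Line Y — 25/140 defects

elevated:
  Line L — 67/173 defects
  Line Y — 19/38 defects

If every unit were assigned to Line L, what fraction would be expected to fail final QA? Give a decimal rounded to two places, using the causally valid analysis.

0.27

The stratified and pooled comparisons disagree (Line L wins within each in-process temperature band; Line Y wins overall), so the answer turns on the causal role of in-process temperature band.
The distribution of in-process temperature band is itself part of what the line does — it is an intermediate outcome. Holding it fixed would remove that part of the effect; the total effect is the pooled difference.
So P(outcome | do(Line L)) is just the pooled rate for Line L: 80/300 = 0.267.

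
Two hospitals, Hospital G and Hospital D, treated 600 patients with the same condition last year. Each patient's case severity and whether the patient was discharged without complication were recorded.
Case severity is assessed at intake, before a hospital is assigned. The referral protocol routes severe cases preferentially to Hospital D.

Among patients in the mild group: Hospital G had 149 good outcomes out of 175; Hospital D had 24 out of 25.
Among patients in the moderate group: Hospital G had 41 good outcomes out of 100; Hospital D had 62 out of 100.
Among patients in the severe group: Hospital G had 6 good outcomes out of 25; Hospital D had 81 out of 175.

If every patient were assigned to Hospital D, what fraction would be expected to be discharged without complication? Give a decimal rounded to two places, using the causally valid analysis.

The case severity-specific comparison favours Hospital D throughout, but the pooled figures favour Hospital G. The question is whether to condition on case severity.
The imbalance in case severity arose from how patients were allocated, not from anything the hospital did; and case severity independently affects the outcome. The pooled gap is confounded — condition on case severity.
Standardising Hospital D to the population case severity mix: 0.333·24/25 + 0.333·62/100 + 0.333·81/175 = 0.681.

0.68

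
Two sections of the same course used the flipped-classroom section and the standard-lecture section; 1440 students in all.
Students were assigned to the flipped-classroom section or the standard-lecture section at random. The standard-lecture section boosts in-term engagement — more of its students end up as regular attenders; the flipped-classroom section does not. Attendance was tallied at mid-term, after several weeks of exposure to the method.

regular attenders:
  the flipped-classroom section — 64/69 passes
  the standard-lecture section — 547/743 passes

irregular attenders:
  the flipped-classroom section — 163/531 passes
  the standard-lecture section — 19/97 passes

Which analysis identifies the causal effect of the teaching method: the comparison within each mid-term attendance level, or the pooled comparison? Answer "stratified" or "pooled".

Stratifying would compare teaching methods among students the teaching methods themselves sorted into mid-term attendance groups — a form of selection on an intermediate. The unconditioned pooled rates give the total causal effect.
Pooled: the flipped-classroom section 37.8% vs the standard-lecture section 67.4%; the standard-lecture section is higher overall.

pooled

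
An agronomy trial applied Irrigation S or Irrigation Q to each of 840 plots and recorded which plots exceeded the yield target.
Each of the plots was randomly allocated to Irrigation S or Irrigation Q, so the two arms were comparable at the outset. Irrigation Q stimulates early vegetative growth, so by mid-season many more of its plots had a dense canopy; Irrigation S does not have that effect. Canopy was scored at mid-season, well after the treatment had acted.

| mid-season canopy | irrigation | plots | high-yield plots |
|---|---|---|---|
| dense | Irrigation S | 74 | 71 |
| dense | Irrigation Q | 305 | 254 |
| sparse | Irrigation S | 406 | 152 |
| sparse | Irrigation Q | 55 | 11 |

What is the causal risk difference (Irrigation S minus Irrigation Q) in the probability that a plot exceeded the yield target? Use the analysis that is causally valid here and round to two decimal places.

Irrigation S is higher inside every mid-season canopy stratum but Irrigation Q is higher in aggregate. Whether to stratify depends on how mid-season canopy relates to the irrigation.
Because the irrigation influences mid-season canopy, mid-season canopy is a post-treatment mediator, not a confounder. Stratifying on it would bias the estimate; the causal effect is the crude pooled difference.
The causal difference is the pooled difference: 0.465 − 0.736 = -0.272.

-0.27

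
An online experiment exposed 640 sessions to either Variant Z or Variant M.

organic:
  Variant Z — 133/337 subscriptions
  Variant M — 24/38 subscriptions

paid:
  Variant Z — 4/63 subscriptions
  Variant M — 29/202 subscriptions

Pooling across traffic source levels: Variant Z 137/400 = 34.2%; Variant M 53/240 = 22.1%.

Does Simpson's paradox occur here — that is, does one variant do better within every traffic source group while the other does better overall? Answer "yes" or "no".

Within each traffic source level (organic 39.5% vs 63.2%; paid 6.3% vs 14.4%), Variant M has the higher rate every time. Pooled: 34.2% vs 22.1% — Variant Z has the higher rate overall. The two comparisons disagree.

yes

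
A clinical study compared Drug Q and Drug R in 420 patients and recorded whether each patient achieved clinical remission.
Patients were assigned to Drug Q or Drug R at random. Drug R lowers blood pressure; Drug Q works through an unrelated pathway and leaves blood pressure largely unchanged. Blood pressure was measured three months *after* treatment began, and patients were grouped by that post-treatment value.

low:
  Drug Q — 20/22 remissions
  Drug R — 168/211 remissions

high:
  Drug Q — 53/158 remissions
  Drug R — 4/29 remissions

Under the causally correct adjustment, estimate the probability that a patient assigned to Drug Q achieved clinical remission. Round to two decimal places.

0.41

The stratified and pooled comparisons disagree (Drug Q wins within each blood pressure; Drug R wins overall), so the answer turns on the causal role of blood pressure.
Blood pressure is downstream of the drug. One should not condition on a consequence of treatment, so the overall rates are the right comparison.
So P(outcome | do(Drug Q)) is just the pooled rate for Drug Q: 73/180 = 0.406.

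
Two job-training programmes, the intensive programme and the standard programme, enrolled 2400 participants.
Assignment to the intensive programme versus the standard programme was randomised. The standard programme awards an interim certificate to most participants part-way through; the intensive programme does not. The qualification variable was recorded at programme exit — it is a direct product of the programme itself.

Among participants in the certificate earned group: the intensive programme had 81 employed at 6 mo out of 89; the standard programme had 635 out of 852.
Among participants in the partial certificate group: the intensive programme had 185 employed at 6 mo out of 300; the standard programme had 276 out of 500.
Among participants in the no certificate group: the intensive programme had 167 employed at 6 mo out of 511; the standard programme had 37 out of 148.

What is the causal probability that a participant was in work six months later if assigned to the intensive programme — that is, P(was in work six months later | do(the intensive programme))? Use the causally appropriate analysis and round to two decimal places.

Qualification attained during the programme is downstream of the programme. One should not condition on a consequence of treatment, so the overall rates are the right comparison.
So P(outcome | do(the intensive programme)) is just the pooled rate for the intensive programme: 433/900 = 0.481.

0.48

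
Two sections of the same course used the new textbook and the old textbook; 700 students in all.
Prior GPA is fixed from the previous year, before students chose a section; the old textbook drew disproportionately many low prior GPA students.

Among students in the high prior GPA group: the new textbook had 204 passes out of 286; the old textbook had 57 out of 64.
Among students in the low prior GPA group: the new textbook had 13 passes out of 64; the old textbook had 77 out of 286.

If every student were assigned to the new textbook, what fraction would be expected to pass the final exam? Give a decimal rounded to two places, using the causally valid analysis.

0.46

Since prior GPA band is a pre-existing factor (not a product of the teaching method) and it affects the outcome on its own, it is a confounder. The stratified rates, not the pooled rate, identify the causal effect.
Standardising the new textbook to the population prior GPA band mix: 0.500·204/286 + 0.500·13/64 = 0.458.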